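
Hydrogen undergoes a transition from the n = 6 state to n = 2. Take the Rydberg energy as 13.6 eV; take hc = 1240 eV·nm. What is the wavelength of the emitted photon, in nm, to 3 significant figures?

410 nm

ΔE = 13.60 × (1/2² − 1/6²) = 13.60 × 0.2222 = 3.022 eV.
λ = hc/ΔE = 1240 / 3.022 = 410 nm.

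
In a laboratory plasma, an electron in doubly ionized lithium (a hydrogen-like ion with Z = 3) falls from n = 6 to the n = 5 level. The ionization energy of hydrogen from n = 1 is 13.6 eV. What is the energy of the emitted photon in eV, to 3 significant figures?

1.50 eV

The Bohr energies scale as Z², so for Z = 3: E_n = −122.4/n² eV.
E_6 = −122.4/36 = −3.400 eV and E_5 = −122.4/25 = −4.896 eV.
The photon energy is |E_6 − E_5| = 1.50 eV.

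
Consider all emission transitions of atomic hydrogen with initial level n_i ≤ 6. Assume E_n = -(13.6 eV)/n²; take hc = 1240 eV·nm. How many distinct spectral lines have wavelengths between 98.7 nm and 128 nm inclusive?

2

Enumerate all n_i → n_f pairs with 1 ≤ n_f < n_i ≤ 6 and compute λ = 1240 / [13.6·1·(1/n_f² − 1/n_i²)].
Lines falling in [98.7, 128] nm: 3→1 (102.6 nm), 2→1 (121.6 nm).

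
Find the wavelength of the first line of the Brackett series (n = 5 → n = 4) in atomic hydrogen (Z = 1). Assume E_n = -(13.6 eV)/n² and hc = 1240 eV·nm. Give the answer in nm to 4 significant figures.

The Brackett series terminates on n_f = 4; the first line has n_i = 4+1 = 5.
ΔE = 13.60 × (1/4² − 1/5²) = 0.3060 eV.
λ = 1240 / 0.3060 = 4052 nm.

4052 nm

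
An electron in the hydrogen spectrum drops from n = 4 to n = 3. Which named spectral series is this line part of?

Paschen

The series is set by the lower level: n_f = 3 is the Paschen series.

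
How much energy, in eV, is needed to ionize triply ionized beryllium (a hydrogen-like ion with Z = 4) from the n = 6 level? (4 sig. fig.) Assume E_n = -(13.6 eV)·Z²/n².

6.044 eV

E_n = −13.6 Z²/n² = −217.6/n² eV for Z = 4.
E_6 = −217.6/36 = −6.044 eV, so ionization (to E = 0) requires 6.044 eV.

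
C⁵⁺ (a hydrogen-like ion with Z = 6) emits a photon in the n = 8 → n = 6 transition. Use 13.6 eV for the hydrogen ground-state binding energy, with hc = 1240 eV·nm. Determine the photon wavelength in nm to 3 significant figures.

For Z = 6 the level energies scale as Z², so the effective Rydberg energy is 13.6 × 36 = 489.6 eV.
ΔE = 489.6 × (1/6² − 1/8²) = 489.6 × 0.01215 = 5.950 eV.
λ = hc/ΔE = 1240 / 5.950 = 208 nm.

208 nm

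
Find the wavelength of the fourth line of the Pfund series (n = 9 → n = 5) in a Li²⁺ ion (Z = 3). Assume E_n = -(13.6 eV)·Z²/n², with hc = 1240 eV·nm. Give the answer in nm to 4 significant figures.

The Pfund series terminates on n_f = 5; the fourth line has n_i = 5+4 = 9.
ΔE = 122.4 × (1/5² − 1/9²) = 3.385 eV.
λ = 1240 / 3.385 = 366.3 nm.

366.3 nm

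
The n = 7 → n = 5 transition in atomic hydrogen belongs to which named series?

Pfund

The series is set by the lower level: n_f = 5 is the Pfund series.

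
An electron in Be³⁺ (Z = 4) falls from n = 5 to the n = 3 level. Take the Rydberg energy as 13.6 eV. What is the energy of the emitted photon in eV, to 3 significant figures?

The Bohr energies scale as Z², so for Z = 4: E_n = −217.6/n² eV.
E_5 = −217.6/25 = −8.704 eV and E_3 = −217.6/9 = −24.18 eV.
The photon energy is |E_5 − E_3| = 15.5 eV.

15.5 eV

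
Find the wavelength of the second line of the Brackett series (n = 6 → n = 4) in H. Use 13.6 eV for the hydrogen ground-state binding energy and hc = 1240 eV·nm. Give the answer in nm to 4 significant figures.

2626 nm

The Brackett series terminates on n_f = 4; the second line has n_i = 4+2 = 6.
ΔE = 13.60 × (1/4² − 1/6²) = 0.4722 eV.
λ = 1240 / 0.4722 = 2626 nm.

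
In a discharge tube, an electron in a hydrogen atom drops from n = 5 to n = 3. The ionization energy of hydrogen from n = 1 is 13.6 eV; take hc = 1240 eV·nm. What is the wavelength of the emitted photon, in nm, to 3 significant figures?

1280 nm

ΔE = 13.60 × (1/3² − 1/5²) = 13.60 × 0.07111 = 0.9671 eV.
λ = hc/ΔE = 1240 / 0.9671 = 1280 nm.
This line belongs to the Paschen series.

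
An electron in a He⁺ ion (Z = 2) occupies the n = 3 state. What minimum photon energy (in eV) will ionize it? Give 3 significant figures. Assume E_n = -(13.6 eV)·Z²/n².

E_n = −13.6 Z²/n² = −54.40/n² eV for Z = 2.
E_3 = −54.40/9 = −6.04 eV, so ionization (to E = 0) requires 6.04 eV.

6.04 eV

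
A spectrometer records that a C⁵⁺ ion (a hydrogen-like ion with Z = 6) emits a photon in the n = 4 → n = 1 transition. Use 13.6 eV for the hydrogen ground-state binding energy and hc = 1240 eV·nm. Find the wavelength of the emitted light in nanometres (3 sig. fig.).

For Z = 6 the level energies scale as Z², so the effective Rydberg energy is 13.6 × 36 = 489.6 eV.
ΔE = 489.6 × (1/1² − 1/4²) = 489.6 × 0.9375 = 459.0 eV.
λ = hc/ΔE = 1240 / 459.0 = 2.70 nm.

2.70 nm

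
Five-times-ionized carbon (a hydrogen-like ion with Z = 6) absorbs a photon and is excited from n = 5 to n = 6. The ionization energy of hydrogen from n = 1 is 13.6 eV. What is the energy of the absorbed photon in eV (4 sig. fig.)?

5.984 eV

The Bohr energies scale as Z², so for Z = 6: E_n = −489.6/n² eV.
E_6 = −489.6/36 = −13.60 eV and E_5 = −489.6/25 = −19.58 eV.
The photon energy is |E_6 − E_5| = 5.984 eV.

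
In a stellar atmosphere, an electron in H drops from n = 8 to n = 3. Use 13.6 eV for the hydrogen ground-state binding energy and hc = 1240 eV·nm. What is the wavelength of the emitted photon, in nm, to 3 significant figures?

ΔE = 13.60 × (1/3² − 1/8²) = 13.60 × 0.09549 = 1.299 eV.
λ = hc/ΔE = 1240 / 1.299 = 955 nm.

955 nm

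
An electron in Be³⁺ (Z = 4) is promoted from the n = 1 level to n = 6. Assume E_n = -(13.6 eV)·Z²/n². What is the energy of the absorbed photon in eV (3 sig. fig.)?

212 eV

The Bohr energies scale as Z², so for Z = 4: E_n = −217.6/n² eV.
E_6 = −217.6/36 = −6.044 eV and E_1 = −217.6/1 = −217.6 eV.
The photon energy is |E_6 − E_1| = 212 eV.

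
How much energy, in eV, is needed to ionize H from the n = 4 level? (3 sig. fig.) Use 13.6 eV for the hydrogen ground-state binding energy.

0.850 eV

E_4 = −13.60/16 = −0.850 eV, so ionization (to E = 0) requires 0.850 eV.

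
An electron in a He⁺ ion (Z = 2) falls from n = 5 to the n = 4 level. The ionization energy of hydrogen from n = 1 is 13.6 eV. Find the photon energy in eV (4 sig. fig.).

1.224 eV

The Bohr energies scale as Z², so for Z = 2: E_n = −54.40/n² eV.
E_5 = −54.40/25 = −2.176 eV and E_4 = −54.40/16 = −3.400 eV.
The photon energy is |E_5 − E_4| = 1.224 eV.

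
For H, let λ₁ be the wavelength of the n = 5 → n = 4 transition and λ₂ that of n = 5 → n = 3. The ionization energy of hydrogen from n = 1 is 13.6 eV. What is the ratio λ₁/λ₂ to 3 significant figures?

3.16

λ ∝ 1/ΔE ∝ 1/(1/n_f² − 1/n_i²), and the Z² and hc factors cancel in the ratio.
λ₁/λ₂ = (1/3² − 1/5²)/(1/4² − 1/5²) = 0.07111/0.02250 = 3.16.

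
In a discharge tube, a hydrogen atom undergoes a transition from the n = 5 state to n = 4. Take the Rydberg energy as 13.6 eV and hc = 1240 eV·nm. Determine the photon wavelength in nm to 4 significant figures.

4052 nm

ΔE = 13.60 × (1/4² − 1/5²) = 13.60 × 0.02250 = 0.3060 eV.
λ = hc/ΔE = 1240 / 0.3060 = 4052 nm.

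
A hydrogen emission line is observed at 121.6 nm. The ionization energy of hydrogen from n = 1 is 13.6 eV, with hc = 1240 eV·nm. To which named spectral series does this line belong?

Lyman

ΔE = 1240/121.6 = 10.20 eV.
This matches 13.6 × (1/1² − 1/2²), so n_f = 1: the Lyman series.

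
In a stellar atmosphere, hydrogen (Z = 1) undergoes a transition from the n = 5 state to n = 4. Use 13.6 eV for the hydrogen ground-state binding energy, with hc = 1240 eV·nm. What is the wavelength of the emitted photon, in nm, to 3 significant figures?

ΔE = 13.60 × (1/4² − 1/5²) = 13.60 × 0.02250 = 0.3060 eV.
λ = hc/ΔE = 1240 / 0.3060 = 4050 nm.

4050 nm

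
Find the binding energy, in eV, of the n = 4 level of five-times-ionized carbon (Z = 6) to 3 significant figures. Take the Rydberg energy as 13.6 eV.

30.6 eV

E_n = −13.6 Z²/n² = −489.6/n² eV for Z = 6.
E_4 = −489.6/16 = −30.6 eV, so ionization (to E = 0) requires 30.6 eV.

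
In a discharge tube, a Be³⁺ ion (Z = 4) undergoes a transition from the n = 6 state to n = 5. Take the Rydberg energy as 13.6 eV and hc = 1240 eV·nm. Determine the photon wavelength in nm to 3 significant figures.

466 nm

For Z = 4 the level energies scale as Z², so the effective Rydberg energy is 13.6 × 16 = 217.6 eV.
ΔE = 217.6 × (1/5² − 1/6²) = 217.6 × 0.01222 = 2.660 eV.
λ = hc/ΔE = 1240 / 2.660 = 466 nm.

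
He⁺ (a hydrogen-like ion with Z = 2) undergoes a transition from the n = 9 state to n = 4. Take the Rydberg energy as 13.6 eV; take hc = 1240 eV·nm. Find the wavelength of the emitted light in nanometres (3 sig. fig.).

454 nm

For Z = 2 the level energies scale as Z², so the effective Rydberg energy is 13.6 × 4 = 54.40 eV.
ΔE = 54.40 × (1/4² − 1/9²) = 54.40 × 0.05015 = 2.728 eV.
λ = hc/ΔE = 1240 / 2.728 = 454 nm.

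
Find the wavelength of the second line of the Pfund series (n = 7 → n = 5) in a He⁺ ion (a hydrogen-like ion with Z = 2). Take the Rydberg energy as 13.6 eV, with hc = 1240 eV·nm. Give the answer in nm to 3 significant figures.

1160 nm

The Pfund series terminates on n_f = 5; the second line has n_i = 5+2 = 7.
ΔE = 54.40 × (1/5² − 1/7²) = 1.066 eV.
λ = 1240 / 1.066 = 1160 nm.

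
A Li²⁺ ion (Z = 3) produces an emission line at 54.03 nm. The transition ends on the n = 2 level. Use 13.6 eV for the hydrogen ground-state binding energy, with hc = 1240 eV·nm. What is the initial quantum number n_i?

n_i = 4

The photon energy is ΔE = hc/λ = 1240 / 54.03 = 22.95 eV.
With Z = 3, ΔE = 122.4 × (1/n_f² − 1/n_i²), so 1/n_f² − 1/n_i² = 0.1875.
With n_f = 2: 1/n_i² = 1/4 − 0.1875 = 0.06250, so n_i ≈ 4.00.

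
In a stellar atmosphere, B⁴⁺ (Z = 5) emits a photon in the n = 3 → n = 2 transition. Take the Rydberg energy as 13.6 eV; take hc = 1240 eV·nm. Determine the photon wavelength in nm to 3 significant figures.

For Z = 5 the level energies scale as Z², so the effective Rydberg energy is 13.6 × 25 = 340.0 eV.
ΔE = 340.0 × (1/2² − 1/3²) = 340.0 × 0.1389 = 47.22 eV.
λ = hc/ΔE = 1240 / 47.22 = 26.3 nm.

26.3 nm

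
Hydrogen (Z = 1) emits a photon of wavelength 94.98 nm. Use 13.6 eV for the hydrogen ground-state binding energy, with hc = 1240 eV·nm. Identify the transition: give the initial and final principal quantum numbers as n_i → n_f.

The photon energy is ΔE = hc/λ = 1240 / 94.98 = 13.06 eV.
With Z = 1, ΔE = 13.60 × (1/n_f² − 1/n_i²), so 1/n_f² − 1/n_i² = 0.9600.
Trying n_f = 1 gives 1/n_i² = 0.04005, i.e. n_i ≈ 5; this pair matches.

n_i = 5, n_f = 1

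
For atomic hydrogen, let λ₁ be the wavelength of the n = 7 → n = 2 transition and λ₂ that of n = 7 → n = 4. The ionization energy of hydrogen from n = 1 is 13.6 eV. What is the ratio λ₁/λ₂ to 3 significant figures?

0.183

λ ∝ 1/ΔE ∝ 1/(1/n_f² − 1/n_i²), and the Z² and hc factors cancel in the ratio.
λ₁/λ₂ = (1/4² − 1/7²)/(1/2² − 1/7²) = 0.04209/0.2296 = 0.183.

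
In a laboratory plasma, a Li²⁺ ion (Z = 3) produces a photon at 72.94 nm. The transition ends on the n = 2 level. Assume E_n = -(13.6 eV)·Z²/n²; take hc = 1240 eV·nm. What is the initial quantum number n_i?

The photon energy is ΔE = hc/λ = 1240 / 72.94 = 17.00 eV.
With Z = 3, ΔE = 122.4 × (1/n_f² − 1/n_i²), so 1/n_f² − 1/n_i² = 0.1389.
With n_f = 2: 1/n_i² = 1/4 − 0.1389 = 0.1111, so n_i ≈ 3.00.

n_i = 3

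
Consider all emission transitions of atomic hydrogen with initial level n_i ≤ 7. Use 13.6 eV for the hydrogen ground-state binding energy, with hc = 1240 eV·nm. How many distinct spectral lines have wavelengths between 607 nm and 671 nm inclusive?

1

Enumerate all n_i → n_f pairs with 1 ≤ n_f < n_i ≤ 7 and compute λ = 1240 / [13.6·1·(1/n_f² − 1/n_i²)].
Lines falling in [607, 671] nm: 3→2 (656.5 nm).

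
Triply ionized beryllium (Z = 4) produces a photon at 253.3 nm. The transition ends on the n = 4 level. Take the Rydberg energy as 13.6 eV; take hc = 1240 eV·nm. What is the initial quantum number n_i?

n_i = 5

The photon energy is ΔE = hc/λ = 1240 / 253.3 = 4.895 eV.
With Z = 4, ΔE = 217.6 × (1/n_f² − 1/n_i²), so 1/n_f² − 1/n_i² = 0.02250.
With n_f = 4: 1/n_i² = 1/16 − 0.02250 = 0.04000, so n_i ≈ 5.00.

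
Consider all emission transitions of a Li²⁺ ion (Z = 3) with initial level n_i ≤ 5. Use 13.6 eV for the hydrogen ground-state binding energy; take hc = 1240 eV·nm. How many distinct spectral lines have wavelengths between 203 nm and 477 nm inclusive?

Enumerate all n_i → n_f pairs with 1 ≤ n_f < n_i ≤ 5 and compute λ = 1240 / [13.6·9·(1/n_f² − 1/n_i²)].
Lines falling in [203, 477] nm: 4→3 (208.4 nm), 5→4 (450.3 nm).

2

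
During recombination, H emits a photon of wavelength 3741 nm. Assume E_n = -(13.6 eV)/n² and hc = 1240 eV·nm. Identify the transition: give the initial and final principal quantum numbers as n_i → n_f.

n_i = 8, n_f = 5

The photon energy is ΔE = hc/λ = 1240 / 3741 = 0.3315 eV.
With Z = 1, ΔE = 13.60 × (1/n_f² − 1/n_i²), so 1/n_f² − 1/n_i² = 0.02437.
Trying n_f = 5 gives 1/n_i² = 0.01563, i.e. n_i ≈ 8; this pair matches.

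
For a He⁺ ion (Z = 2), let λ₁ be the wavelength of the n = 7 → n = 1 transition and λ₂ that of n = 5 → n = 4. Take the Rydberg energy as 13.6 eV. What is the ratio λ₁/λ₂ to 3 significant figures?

0.0230

λ ∝ 1/ΔE ∝ 1/(1/n_f² − 1/n_i²), and the Z² and hc factors cancel in the ratio.
λ₁/λ₂ = (1/4² − 1/5²)/(1/1² − 1/7²) = 0.02250/0.9796 = 0.0230.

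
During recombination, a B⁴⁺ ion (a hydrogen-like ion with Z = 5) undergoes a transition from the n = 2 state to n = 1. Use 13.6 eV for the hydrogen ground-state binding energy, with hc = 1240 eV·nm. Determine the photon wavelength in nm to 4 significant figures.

4.863 nm

For Z = 5 the level energies scale as Z², so the effective Rydberg energy is 13.6 × 25 = 340.0 eV.
ΔE = 340.0 × (1/1² − 1/2²) = 340.0 × 0.7500 = 255.0 eV.
λ = hc/ΔE = 1240 / 255.0 = 4.863 nm.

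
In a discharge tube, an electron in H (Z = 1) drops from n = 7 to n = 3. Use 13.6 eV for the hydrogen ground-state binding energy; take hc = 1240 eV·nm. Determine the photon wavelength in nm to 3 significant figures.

ΔE = 13.60 × (1/3² − 1/7²) = 13.60 × 0.09070 = 1.234 eV.
λ = hc/ΔE = 1240 / 1.234 = 1010 nm.

1010 nm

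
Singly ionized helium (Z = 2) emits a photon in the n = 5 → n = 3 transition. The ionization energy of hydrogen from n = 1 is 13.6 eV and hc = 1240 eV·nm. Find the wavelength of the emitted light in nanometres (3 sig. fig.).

For Z = 2 the level energies scale as Z², so the effective Rydberg energy is 13.6 × 4 = 54.40 eV.
ΔE = 54.40 × (1/3² − 1/5²) = 54.40 × 0.07111 = 3.868 eV.
λ = hc/ΔE = 1240 / 3.868 = 321 nm.

321 nm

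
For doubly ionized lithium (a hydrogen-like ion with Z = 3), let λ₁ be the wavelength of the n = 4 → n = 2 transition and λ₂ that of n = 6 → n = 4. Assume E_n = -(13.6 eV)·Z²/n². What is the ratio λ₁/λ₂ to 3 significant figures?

0.185

λ ∝ 1/ΔE ∝ 1/(1/n_f² − 1/n_i²), and the Z² and hc factors cancel in the ratio.
λ₁/λ₂ = (1/4² − 1/6²)/(1/2² − 1/4²) = 0.03472/0.1875 = 0.185.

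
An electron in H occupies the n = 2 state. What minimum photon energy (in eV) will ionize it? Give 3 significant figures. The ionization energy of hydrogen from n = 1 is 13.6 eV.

3.40 eV

E_2 = −13.60/4 = −3.40 eV, so ionization (to E = 0) requires 3.40 eV.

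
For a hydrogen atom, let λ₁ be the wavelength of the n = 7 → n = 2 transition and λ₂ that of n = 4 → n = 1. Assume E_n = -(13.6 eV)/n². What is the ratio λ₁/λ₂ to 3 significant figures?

λ ∝ 1/ΔE ∝ 1/(1/n_f² − 1/n_i²), and the Z² and hc factors cancel in the ratio.
λ₁/λ₂ = (1/1² − 1/4²)/(1/2² − 1/7²) = 0.9375/0.2296 = 4.08.

4.08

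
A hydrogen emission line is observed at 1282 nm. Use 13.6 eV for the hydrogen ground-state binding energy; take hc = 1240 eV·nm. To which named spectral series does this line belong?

Paschen

ΔE = 1240/1282 = 0.9672 eV.
This matches 13.6 × (1/3² − 1/5²), so n_f = 3: the Paschen series.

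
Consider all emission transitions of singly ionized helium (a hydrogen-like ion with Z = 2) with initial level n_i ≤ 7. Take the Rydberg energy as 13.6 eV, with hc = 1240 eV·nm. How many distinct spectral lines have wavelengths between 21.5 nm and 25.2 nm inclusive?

Enumerate all n_i → n_f pairs with 1 ≤ n_f < n_i ≤ 7 and compute λ = 1240 / [13.6·4·(1/n_f² − 1/n_i²)].
Lines falling in [21.5, 25.2] nm: 7→1 (23.27 nm), 6→1 (23.45 nm), 5→1 (23.74 nm), 4→1 (24.31 nm).

4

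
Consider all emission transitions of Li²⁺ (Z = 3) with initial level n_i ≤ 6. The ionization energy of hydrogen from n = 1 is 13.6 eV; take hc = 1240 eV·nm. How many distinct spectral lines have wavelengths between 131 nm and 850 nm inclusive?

Enumerate all n_i → n_f pairs with 1 ≤ n_f < n_i ≤ 6 and compute λ = 1240 / [13.6·9·(1/n_f² − 1/n_i²)].
Lines falling in [131, 850] nm: 5→3 (142.5 nm), 4→3 (208.4 nm), 6→4 (291.8 nm), 5→4 (450.3 nm), 6→5 (828.9 nm).

5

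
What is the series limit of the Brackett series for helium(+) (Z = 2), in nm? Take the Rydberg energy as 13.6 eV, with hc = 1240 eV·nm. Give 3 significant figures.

The Brackett series has lower level n_f = 4; the series limit corresponds to n_i → ∞.
ΔE_max = 13.6 × 4 / 4² = 3.400 eV.
λ_min = 1240 / 3.400 = 365 nm.

365 nm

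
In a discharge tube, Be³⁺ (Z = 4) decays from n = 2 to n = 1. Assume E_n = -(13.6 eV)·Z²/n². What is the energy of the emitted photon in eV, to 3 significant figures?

The Bohr energies scale as Z², so for Z = 4: E_n = −217.6/n² eV.
E_2 = −217.6/4 = −54.40 eV and E_1 = −217.6/1 = −217.6 eV.
The photon energy is |E_2 − E_1| = 163 eV.

163 eV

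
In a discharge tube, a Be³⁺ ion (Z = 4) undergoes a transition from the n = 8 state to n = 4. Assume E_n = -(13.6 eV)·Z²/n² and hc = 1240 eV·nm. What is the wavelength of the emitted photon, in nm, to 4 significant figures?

For Z = 4 the level energies scale as Z², so the effective Rydberg energy is 13.6 × 16 = 217.6 eV.
ΔE = 217.6 × (1/4² − 1/8²) = 217.6 × 0.04688 = 10.20 eV.
λ = hc/ΔE = 1240 / 10.20 = 121.6 nm.

121.6 nm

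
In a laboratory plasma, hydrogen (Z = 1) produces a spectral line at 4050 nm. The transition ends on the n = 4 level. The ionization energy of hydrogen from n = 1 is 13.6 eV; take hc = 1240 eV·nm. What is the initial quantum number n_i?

The photon energy is ΔE = hc/λ = 1240 / 4050 = 0.3062 eV.
With Z = 1, ΔE = 13.60 × (1/n_f² − 1/n_i²), so 1/n_f² − 1/n_i² = 0.02251.
With n_f = 4: 1/n_i² = 1/16 − 0.02251 = 0.03999, so n_i ≈ 5.00.

n_i = 5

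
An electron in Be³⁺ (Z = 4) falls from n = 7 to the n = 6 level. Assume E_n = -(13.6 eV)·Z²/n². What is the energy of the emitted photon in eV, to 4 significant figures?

The Bohr energies scale as Z², so for Z = 4: E_n = −217.6/n² eV.
E_7 = −217.6/49 = −4.441 eV and E_6 = −217.6/36 = −6.044 eV.
The photon energy is |E_7 − E_6| = 1.604 eV.

1.604 eV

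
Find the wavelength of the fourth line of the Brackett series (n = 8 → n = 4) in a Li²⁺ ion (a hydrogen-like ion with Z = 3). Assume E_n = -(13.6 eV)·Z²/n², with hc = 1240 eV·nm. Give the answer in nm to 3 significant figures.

The Brackett series terminates on n_f = 4; the fourth line has n_i = 4+4 = 8.
ΔE = 122.4 × (1/4² − 1/8²) = 5.738 eV.
λ = 1240 / 5.738 = 216 nm.

216 nm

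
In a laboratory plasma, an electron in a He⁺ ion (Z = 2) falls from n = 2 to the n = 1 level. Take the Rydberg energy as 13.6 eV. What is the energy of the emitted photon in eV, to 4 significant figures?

40.80 eV

The Bohr energies scale as Z², so for Z = 2: E_n = −54.40/n² eV.
E_2 = −54.40/4 = −13.60 eV and E_1 = −54.40/1 = −54.40 eV.
The photon energy is |E_2 − E_1| = 40.80 eV.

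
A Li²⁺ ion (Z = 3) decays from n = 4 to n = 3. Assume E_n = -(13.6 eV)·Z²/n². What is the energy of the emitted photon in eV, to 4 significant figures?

The Bohr energies scale as Z², so for Z = 3: E_n = −122.4/n² eV.
E_4 = −122.4/16 = −7.650 eV and E_3 = −122.4/9 = −13.60 eV.
The photon energy is |E_4 − E_3| = 5.950 eV.

5.950 eV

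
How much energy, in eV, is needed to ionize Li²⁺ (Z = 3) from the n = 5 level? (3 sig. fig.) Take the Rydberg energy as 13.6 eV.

4.90 eV

E_n = −13.6 Z²/n² = −122.4/n² eV for Z = 3.
E_5 = −122.4/25 = −4.90 eV, so ionization (to E = 0) requires 4.90 eV.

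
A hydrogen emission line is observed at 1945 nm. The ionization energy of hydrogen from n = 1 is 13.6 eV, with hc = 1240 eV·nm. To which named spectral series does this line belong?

ΔE = 1240/1945 = 0.6375 eV.
This matches 13.6 × (1/4² − 1/8²), so n_f = 4: the Brackett series.

Brackett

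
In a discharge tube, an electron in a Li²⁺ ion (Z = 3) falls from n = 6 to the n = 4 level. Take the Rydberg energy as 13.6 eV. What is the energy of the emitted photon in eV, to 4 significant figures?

4.250 eV

The Bohr energies scale as Z², so for Z = 3: E_n = −122.4/n² eV.
E_6 = −122.4/36 = −3.400 eV and E_4 = −122.4/16 = −7.650 eV.
The photon energy is |E_6 − E_4| = 4.250 eV.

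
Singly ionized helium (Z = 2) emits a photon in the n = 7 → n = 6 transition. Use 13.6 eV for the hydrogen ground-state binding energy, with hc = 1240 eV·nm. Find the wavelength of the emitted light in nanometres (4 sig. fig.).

For Z = 2 the level energies scale as Z², so the effective Rydberg energy is 13.6 × 4 = 54.40 eV.
ΔE = 54.40 × (1/6² − 1/7²) = 54.40 × 0.007370 = 0.4009 eV.
λ = hc/ΔE = 1240 / 0.4009 = 3093 nm.

3093 nm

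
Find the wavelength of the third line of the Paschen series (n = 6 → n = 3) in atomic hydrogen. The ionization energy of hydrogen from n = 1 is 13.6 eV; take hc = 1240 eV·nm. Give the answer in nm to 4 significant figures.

1094 nm

The Paschen series terminates on n_f = 3; the third line has n_i = 3+3 = 6.
ΔE = 13.60 × (1/3² − 1/6²) = 1.133 eV.
λ = 1240 / 1.133 = 1094 nm.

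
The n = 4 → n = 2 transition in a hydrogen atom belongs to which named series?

The series is set by the lower level: n_f = 2 is the Balmer series.

Balmer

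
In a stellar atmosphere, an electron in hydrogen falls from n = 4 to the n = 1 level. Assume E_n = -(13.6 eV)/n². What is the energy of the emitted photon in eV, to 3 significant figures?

12.8 eV

E_4 = −13.60/16 = −0.8500 eV and E_1 = −13.60/1 = −13.60 eV.
The photon energy is |E_4 − E_1| = 12.8 eV.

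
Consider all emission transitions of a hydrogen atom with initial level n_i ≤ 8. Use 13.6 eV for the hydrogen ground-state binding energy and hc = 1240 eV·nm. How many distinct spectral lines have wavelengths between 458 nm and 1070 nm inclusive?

4

Enumerate all n_i → n_f pairs with 1 ≤ n_f < n_i ≤ 8 and compute λ = 1240 / [13.6·1·(1/n_f² − 1/n_i²)].
Lines falling in [458, 1070] nm: 4→2 (486.3 nm), 3→2 (656.5 nm), 8→3 (954.9 nm), 7→3 (1005 nm).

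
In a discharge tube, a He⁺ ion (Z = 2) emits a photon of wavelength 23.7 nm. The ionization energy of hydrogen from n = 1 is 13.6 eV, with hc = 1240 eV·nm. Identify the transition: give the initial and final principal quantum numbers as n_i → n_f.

The photon energy is ΔE = hc/λ = 1240 / 23.7 = 52.32 eV.
With Z = 2, ΔE = 54.40 × (1/n_f² − 1/n_i²), so 1/n_f² − 1/n_i² = 0.9618.
Trying n_f = 1 gives 1/n_i² = 0.03822, i.e. n_i ≈ 5; this pair matches.

n_i = 5, n_f = 1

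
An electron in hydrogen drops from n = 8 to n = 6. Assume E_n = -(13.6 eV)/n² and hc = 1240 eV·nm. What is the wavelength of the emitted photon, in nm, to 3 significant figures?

7500 nm

ΔE = 13.60 × (1/6² − 1/8²) = 13.60 × 0.01215 = 0.1653 eV.
λ = hc/ΔE = 1240 / 0.1653 = 7500 nm.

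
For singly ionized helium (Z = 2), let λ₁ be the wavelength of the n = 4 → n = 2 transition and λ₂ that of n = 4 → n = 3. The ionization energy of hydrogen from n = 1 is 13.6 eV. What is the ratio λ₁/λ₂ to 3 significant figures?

λ ∝ 1/ΔE ∝ 1/(1/n_f² − 1/n_i²), and the Z² and hc factors cancel in the ratio.
λ₁/λ₂ = (1/3² − 1/4²)/(1/2² − 1/4²) = 0.04861/0.1875 = 0.259.

0.259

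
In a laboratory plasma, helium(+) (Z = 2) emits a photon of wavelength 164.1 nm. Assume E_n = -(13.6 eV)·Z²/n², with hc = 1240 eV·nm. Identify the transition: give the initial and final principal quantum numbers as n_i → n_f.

The photon energy is ΔE = hc/λ = 1240 / 164.1 = 7.556 eV.
With Z = 2, ΔE = 54.40 × (1/n_f² − 1/n_i²), so 1/n_f² − 1/n_i² = 0.1389.
Trying n_f = 2 gives 1/n_i² = 0.1111, i.e. n_i ≈ 3; this pair matches.

n_i = 3, n_f = 2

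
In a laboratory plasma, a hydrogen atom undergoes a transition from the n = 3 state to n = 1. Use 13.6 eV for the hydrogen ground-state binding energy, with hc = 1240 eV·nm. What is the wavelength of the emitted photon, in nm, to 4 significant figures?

ΔE = 13.60 × (1/1² − 1/3²) = 13.60 × 0.8889 = 12.09 eV.
λ = hc/ΔE = 1240 / 12.09 = 102.6 nm.

102.6 nm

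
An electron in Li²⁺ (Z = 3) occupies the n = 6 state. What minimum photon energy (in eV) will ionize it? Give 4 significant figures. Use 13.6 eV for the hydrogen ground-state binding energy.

E_n = −13.6 Z²/n² = −122.4/n² eV for Z = 3.
E_6 = −122.4/36 = −3.400 eV, so ionization (to E = 0) requires 3.400 eV.

3.400 eV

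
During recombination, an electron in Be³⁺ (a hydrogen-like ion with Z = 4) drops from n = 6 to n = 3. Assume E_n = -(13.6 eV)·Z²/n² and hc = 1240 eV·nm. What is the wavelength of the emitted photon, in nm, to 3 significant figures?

68.4 nm

For Z = 4 the level energies scale as Z², so the effective Rydberg energy is 13.6 × 16 = 217.6 eV.
ΔE = 217.6 × (1/3² − 1/6²) = 217.6 × 0.08333 = 18.13 eV.
λ = hc/ΔE = 1240 / 18.13 = 68.4 nm.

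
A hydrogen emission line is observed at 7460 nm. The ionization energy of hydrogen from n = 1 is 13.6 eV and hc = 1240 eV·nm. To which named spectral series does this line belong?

ΔE = 1240/7460 = 0.1662 eV.
This matches 13.6 × (1/5² − 1/6²), so n_f = 5: the Pfund series.

Pfund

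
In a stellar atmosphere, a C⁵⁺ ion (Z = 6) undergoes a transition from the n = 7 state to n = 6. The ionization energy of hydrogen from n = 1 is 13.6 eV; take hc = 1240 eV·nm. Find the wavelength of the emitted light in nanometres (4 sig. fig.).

343.7 nm

For Z = 6 the level energies scale as Z², so the effective Rydberg energy is 13.6 × 36 = 489.6 eV.
ΔE = 489.6 × (1/6² − 1/7²) = 489.6 × 0.007370 = 3.608 eV.
λ = hc/ΔE = 1240 / 3.608 = 343.7 nm.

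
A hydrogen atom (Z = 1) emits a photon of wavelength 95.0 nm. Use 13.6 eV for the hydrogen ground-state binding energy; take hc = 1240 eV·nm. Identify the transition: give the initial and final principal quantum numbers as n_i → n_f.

The photon energy is ΔE = hc/λ = 1240 / 95.0 = 13.05 eV.
With Z = 1, ΔE = 13.60 × (1/n_f² − 1/n_i²), so 1/n_f² − 1/n_i² = 0.9598.
Trying n_f = 1 gives 1/n_i² = 0.04025, i.e. n_i ≈ 5; this pair matches.

n_i = 5, n_f = 1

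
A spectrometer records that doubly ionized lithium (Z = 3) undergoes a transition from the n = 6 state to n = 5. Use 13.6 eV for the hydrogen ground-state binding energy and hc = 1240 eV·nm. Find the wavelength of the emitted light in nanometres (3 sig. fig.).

For Z = 3 the level energies scale as Z², so the effective Rydberg energy is 13.6 × 9 = 122.4 eV.
ΔE = 122.4 × (1/5² − 1/6²) = 122.4 × 0.01222 = 1.496 eV.
λ = hc/ΔE = 1240 / 1.496 = 829 nm.

829 nm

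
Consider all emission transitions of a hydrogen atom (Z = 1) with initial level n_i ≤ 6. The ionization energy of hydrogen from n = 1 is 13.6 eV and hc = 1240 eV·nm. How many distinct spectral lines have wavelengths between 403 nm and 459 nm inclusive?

2

Enumerate all n_i → n_f pairs with 1 ≤ n_f < n_i ≤ 6 and compute λ = 1240 / [13.6·1·(1/n_f² − 1/n_i²)].
Lines falling in [403, 459] nm: 6→2 (410.3 nm), 5→2 (434.2 nm).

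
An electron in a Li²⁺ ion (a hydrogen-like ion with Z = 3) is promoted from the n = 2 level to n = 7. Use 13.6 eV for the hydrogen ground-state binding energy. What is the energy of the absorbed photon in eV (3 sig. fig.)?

The Bohr energies scale as Z², so for Z = 3: E_n = −122.4/n² eV.
E_7 = −122.4/49 = −2.498 eV and E_2 = −122.4/4 = −30.60 eV.
The photon energy is |E_7 − E_2| = 28.1 eV.

28.1 eV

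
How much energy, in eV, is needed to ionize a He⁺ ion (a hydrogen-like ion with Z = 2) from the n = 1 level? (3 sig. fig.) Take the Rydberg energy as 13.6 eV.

54.4 eV

E_n = −13.6 Z²/n² = −54.40/n² eV for Z = 2.
E_1 = −54.40/1 = −54.4 eV, so ionization (to E = 0) requires 54.4 eV.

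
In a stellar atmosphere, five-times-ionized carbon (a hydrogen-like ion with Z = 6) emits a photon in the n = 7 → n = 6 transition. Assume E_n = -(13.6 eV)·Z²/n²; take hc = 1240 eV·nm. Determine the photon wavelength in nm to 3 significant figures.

344 nm

For Z = 6 the level energies scale as Z², so the effective Rydberg energy is 13.6 × 36 = 489.6 eV.
ΔE = 489.6 × (1/6² − 1/7²) = 489.6 × 0.007370 = 3.608 eV.
λ = hc/ΔE = 1240 / 3.608 = 344 nm.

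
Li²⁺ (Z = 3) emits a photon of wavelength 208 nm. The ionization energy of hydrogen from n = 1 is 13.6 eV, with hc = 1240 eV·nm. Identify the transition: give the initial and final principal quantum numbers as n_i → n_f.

The photon energy is ΔE = hc/λ = 1240 / 208 = 5.962 eV.
With Z = 3, ΔE = 122.4 × (1/n_f² − 1/n_i²), so 1/n_f² − 1/n_i² = 0.04871.
Trying n_f = 3 gives 1/n_i² = 0.06241, i.e. n_i ≈ 4; this pair matches.

n_i = 4, n_f = 3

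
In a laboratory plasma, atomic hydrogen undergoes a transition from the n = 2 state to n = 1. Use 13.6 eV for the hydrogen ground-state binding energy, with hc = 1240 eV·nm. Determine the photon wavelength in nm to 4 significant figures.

121.6 nm

ΔE = 13.60 × (1/1² − 1/2²) = 13.60 × 0.7500 = 10.20 eV.
λ = hc/ΔE = 1240 / 10.20 = 121.6 nm.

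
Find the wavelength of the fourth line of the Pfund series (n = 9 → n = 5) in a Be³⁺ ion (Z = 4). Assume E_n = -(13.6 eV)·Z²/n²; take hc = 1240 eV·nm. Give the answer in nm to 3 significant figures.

The Pfund series terminates on n_f = 5; the fourth line has n_i = 5+4 = 9.
ΔE = 217.6 × (1/5² − 1/9²) = 6.018 eV.
λ = 1240 / 6.018 = 206 nm.

206 nm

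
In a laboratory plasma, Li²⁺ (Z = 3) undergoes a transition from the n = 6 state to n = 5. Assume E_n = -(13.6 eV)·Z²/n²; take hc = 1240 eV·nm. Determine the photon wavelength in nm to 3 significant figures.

For Z = 3 the level energies scale as Z², so the effective Rydberg energy is 13.6 × 9 = 122.4 eV.
ΔE = 122.4 × (1/5² − 1/6²) = 122.4 × 0.01222 = 1.496 eV.
λ = hc/ΔE = 1240 / 1.496 = 829 nm.

829 nm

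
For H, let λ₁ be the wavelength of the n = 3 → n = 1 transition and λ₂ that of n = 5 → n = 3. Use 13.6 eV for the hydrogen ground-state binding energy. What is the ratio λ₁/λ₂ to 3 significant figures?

0.0800

λ ∝ 1/ΔE ∝ 1/(1/n_f² − 1/n_i²), and the Z² and hc factors cancel in the ratio.
λ₁/λ₂ = (1/3² − 1/5²)/(1/1² − 1/3²) = 0.07111/0.8889 = 0.0800.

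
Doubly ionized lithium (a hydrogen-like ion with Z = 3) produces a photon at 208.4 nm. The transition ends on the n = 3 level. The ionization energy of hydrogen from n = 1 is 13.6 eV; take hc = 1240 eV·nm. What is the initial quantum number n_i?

n_i = 4

The photon energy is ΔE = hc/λ = 1240 / 208.4 = 5.950 eV.
With Z = 3, ΔE = 122.4 × (1/n_f² − 1/n_i²), so 1/n_f² − 1/n_i² = 0.04861.
With n_f = 3: 1/n_i² = 1/9 − 0.04861 = 0.06250, so n_i ≈ 4.00.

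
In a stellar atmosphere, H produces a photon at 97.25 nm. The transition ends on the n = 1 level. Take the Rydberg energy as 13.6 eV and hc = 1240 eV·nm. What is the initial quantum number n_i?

n_i = 4

The photon energy is ΔE = hc/λ = 1240 / 97.25 = 12.75 eV.
With Z = 1, ΔE = 13.60 × (1/n_f² − 1/n_i²), so 1/n_f² − 1/n_i² = 0.9375.
With n_f = 1: 1/n_i² = 1/1 − 0.9375 = 0.06245, so n_i ≈ 4.00.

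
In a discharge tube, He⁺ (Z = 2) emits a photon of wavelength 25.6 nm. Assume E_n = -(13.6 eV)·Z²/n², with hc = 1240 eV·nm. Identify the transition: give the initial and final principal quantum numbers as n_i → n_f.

n_i = 3, n_f = 1

The photon energy is ΔE = hc/λ = 1240 / 25.6 = 48.44 eV.
With Z = 2, ΔE = 54.40 × (1/n_f² − 1/n_i²), so 1/n_f² − 1/n_i² = 0.8904.
Trying n_f = 1 gives 1/n_i² = 0.1096, i.e. n_i ≈ 3; this pair matches.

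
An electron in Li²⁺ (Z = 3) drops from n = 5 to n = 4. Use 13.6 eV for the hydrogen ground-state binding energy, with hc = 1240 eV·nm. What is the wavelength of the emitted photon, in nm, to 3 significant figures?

For Z = 3 the level energies scale as Z², so the effective Rydberg energy is 13.6 × 9 = 122.4 eV.
ΔE = 122.4 × (1/4² − 1/5²) = 122.4 × 0.02250 = 2.754 eV.
λ = hc/ΔE = 1240 / 2.754 = 450 nm.

450 nm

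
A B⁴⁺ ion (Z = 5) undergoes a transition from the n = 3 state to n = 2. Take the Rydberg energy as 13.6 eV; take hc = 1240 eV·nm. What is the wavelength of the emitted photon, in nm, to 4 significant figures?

26.26 nm

For Z = 5 the level energies scale as Z², so the effective Rydberg energy is 13.6 × 25 = 340.0 eV.
ΔE = 340.0 × (1/2² − 1/3²) = 340.0 × 0.1389 = 47.22 eV.
λ = hc/ΔE = 1240 / 47.22 = 26.26 nm.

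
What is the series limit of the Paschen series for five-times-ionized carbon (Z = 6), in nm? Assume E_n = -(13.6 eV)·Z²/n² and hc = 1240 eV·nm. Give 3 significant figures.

22.8 nm

The Paschen series has lower level n_f = 3; the series limit corresponds to n_i → ∞.
ΔE_max = 13.6 × 36 / 3² = 54.40 eV.
λ_min = 1240 / 54.40 = 22.8 nm.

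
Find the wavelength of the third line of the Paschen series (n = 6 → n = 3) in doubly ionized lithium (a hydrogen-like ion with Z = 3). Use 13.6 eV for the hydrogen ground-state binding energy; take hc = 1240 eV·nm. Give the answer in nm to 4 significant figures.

121.6 nm

The Paschen series terminates on n_f = 3; the third line has n_i = 3+3 = 6.
ΔE = 122.4 × (1/3² − 1/6²) = 10.20 eV.
λ = 1240 / 10.20 = 121.6 nm.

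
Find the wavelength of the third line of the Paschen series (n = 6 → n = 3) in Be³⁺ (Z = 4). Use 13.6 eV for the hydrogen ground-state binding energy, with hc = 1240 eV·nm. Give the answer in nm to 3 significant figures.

68.4 nm

The Paschen series terminates on n_f = 3; the third line has n_i = 3+3 = 6.
ΔE = 217.6 × (1/3² − 1/6²) = 18.13 eV.
λ = 1240 / 18.13 = 68.4 nm.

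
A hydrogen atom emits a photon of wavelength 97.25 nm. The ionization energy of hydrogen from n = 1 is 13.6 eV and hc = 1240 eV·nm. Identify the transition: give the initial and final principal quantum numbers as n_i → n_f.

n_i = 4, n_f = 1

The photon energy is ΔE = hc/λ = 1240 / 97.25 = 12.75 eV.
With Z = 1, ΔE = 13.60 × (1/n_f² − 1/n_i²), so 1/n_f² − 1/n_i² = 0.9375.
Trying n_f = 1 gives 1/n_i² = 0.06245, i.e. n_i ≈ 4; this pair matches.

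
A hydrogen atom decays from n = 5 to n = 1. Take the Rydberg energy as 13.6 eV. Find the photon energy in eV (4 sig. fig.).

E_5 = −13.60/25 = −0.5440 eV and E_1 = −13.60/1 = −13.60 eV.
The photon energy is |E_5 − E_1| = 13.06 eV.

13.06 eV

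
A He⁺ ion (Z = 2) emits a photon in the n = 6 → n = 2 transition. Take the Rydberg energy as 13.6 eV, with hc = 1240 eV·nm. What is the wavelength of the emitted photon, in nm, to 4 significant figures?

102.6 nm

For Z = 2 the level energies scale as Z², so the effective Rydberg energy is 13.6 × 4 = 54.40 eV.
ΔE = 54.40 × (1/2² − 1/6²) = 54.40 × 0.2222 = 12.09 eV.
λ = hc/ΔE = 1240 / 12.09 = 102.6 nm.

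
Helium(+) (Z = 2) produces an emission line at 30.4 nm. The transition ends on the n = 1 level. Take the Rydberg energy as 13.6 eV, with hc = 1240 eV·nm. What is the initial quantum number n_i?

The photon energy is ΔE = hc/λ = 1240 / 30.4 = 40.79 eV.
With Z = 2, ΔE = 54.40 × (1/n_f² − 1/n_i²), so 1/n_f² − 1/n_i² = 0.7498.
With n_f = 1: 1/n_i² = 1/1 − 0.7498 = 0.2502, so n_i ≈ 2.00.

n_i = 2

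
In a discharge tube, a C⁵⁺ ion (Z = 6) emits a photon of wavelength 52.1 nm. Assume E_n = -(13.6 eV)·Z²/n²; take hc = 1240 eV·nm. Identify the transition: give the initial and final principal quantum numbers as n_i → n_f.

n_i = 4, n_f = 3

The photon energy is ΔE = hc/λ = 1240 / 52.1 = 23.80 eV.
With Z = 6, ΔE = 489.6 × (1/n_f² − 1/n_i²), so 1/n_f² − 1/n_i² = 0.04861.
Trying n_f = 3 gives 1/n_i² = 0.06250, i.e. n_i ≈ 4; this pair matches.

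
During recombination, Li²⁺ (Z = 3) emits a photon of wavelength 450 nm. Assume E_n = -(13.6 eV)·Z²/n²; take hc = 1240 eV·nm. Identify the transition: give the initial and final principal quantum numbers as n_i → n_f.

The photon energy is ΔE = hc/λ = 1240 / 450 = 2.756 eV.
With Z = 3, ΔE = 122.4 × (1/n_f² − 1/n_i²), so 1/n_f² − 1/n_i² = 0.02251.
Trying n_f = 4 gives 1/n_i² = 0.03999, i.e. n_i ≈ 5; this pair matches.

n_i = 5, n_f = 4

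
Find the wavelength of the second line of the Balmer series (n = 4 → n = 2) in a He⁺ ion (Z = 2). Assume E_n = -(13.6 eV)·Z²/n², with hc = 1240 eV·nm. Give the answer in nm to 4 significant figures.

121.6 nm

The Balmer series terminates on n_f = 2; the second line has n_i = 2+2 = 4.
ΔE = 54.40 × (1/2² − 1/4²) = 10.20 eV.
λ = 1240 / 10.20 = 121.6 nm.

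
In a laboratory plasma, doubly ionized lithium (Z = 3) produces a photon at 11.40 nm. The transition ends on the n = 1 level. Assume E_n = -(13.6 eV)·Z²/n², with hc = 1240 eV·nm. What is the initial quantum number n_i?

The photon energy is ΔE = hc/λ = 1240 / 11.40 = 108.8 eV.
With Z = 3, ΔE = 122.4 × (1/n_f² − 1/n_i²), so 1/n_f² − 1/n_i² = 0.8887.
With n_f = 1: 1/n_i² = 1/1 − 0.8887 = 0.1113, so n_i ≈ 3.00.

n_i = 3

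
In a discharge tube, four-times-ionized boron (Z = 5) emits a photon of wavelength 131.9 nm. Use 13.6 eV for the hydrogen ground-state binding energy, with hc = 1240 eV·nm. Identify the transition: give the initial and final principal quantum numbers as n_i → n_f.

The photon energy is ΔE = hc/λ = 1240 / 131.9 = 9.401 eV.
With Z = 5, ΔE = 340.0 × (1/n_f² − 1/n_i²), so 1/n_f² − 1/n_i² = 0.02765.
Trying n_f = 5 gives 1/n_i² = 0.01235, i.e. n_i ≈ 9; this pair matches.

n_i = 9, n_f = 5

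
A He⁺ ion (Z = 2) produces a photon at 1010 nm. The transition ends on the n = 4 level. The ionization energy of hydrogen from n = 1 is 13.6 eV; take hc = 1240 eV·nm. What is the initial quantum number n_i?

n_i = 5

The photon energy is ΔE = hc/λ = 1240 / 1010 = 1.228 eV.
With Z = 2, ΔE = 54.40 × (1/n_f² − 1/n_i²), so 1/n_f² − 1/n_i² = 0.02257.
With n_f = 4: 1/n_i² = 1/16 − 0.02257 = 0.03993, so n_i ≈ 5.00.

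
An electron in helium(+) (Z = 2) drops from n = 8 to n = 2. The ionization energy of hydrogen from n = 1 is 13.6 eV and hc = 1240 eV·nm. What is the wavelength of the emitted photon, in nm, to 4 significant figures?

97.25 nm

For Z = 2 the level energies scale as Z², so the effective Rydberg energy is 13.6 × 4 = 54.40 eV.
ΔE = 54.40 × (1/2² − 1/8²) = 54.40 × 0.2344 = 12.75 eV.
λ = hc/ΔE = 1240 / 12.75 = 97.25 nm.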